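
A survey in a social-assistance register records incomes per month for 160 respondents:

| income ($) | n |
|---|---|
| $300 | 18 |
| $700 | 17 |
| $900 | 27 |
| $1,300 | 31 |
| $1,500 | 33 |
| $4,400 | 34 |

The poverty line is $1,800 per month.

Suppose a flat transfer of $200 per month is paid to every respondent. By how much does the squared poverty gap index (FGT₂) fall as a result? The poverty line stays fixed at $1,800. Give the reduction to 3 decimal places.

0.064

Before: below the line — 18×$300, 17×$700, 27×$900, 31×$1,300, 33×$1,500; squared poverty gap index (FGT₂) = 0.18067.
After the $200 transfer: below the line — 18×$500, 17×$900, 27×$1,100, 31×$1,500, 33×$1,700; squared poverty gap index (FGT₂) = 0.11678.
Reduction = 0.18067 − 0.11678 = 0.064.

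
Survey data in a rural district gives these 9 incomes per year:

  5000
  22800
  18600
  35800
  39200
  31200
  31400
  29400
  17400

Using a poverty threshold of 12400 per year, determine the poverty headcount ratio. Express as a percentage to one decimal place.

1 of the 9 respondents have income below 12400.
H = 1/9 = 11.1%.

11.1%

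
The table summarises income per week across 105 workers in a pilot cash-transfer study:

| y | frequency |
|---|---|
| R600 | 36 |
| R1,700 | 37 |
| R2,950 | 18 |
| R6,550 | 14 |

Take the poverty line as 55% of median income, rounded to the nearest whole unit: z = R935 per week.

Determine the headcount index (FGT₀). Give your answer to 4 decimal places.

36 of the 105 workers have income below R935.
H = 36/105 = 0.3429.

0.3429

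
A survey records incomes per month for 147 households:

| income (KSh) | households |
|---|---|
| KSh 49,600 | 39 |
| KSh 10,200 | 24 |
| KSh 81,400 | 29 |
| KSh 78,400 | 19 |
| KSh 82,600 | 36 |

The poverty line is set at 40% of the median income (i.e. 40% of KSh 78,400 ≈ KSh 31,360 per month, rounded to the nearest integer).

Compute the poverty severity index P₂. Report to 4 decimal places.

0.0743

Incomes under z: 24×KSh 10,200 (q = 24 of N = 147).
Gap ratios (z−y)/z: (31360−10200)/31360 = 0.6747 (×24).
Squared: 0.4553 (×24).
Sum = 10.926736; P₂ = 10.926736 / 147 = 0.0743.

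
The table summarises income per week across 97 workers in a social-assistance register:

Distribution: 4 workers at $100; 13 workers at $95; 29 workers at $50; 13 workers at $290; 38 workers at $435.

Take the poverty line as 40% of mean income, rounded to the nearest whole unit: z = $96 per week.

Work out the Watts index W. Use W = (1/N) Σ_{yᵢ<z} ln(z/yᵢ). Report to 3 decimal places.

0.196

Poor units: 29×$50, 13×$95 (q = 42 of N = 97).
Log shortfalls: ln(96/50) = 0.6523 (×29); ln(96/95) = 0.0105 (×13).
W = 19.053557 / 97 = 0.196.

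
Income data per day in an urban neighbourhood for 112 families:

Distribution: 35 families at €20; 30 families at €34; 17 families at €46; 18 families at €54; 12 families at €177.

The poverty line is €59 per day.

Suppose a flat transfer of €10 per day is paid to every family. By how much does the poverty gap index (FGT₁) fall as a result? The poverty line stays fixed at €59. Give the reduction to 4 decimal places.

Before: below the line — 35×€20, 30×€34, 17×€46, 18×€54; poverty gap index (FGT₁) = 0.367131.
After the €10 transfer: below the line — 35×€30, 30×€44, 17×€56; poverty gap index (FGT₁) = 0.229419.
Reduction = 0.367131 − 0.229419 = 0.1377.

0.1377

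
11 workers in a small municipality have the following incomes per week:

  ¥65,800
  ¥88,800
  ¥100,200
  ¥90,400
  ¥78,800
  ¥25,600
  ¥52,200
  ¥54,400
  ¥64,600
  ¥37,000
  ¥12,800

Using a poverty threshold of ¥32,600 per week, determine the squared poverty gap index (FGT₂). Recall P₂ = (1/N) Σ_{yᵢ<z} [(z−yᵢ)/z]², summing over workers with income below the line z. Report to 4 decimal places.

0.0377

Poor units: ¥12,800, ¥25,600 (q = 2 of N = 11).
Normalized shortfalls: (32600−12800)/32600 = 0.6074; (32600−25600)/32600 = 0.2147.
Squared: 0.3689; 0.0461.
Sum = 0.414995; P₂ = 0.414995 / 11 = 0.0377.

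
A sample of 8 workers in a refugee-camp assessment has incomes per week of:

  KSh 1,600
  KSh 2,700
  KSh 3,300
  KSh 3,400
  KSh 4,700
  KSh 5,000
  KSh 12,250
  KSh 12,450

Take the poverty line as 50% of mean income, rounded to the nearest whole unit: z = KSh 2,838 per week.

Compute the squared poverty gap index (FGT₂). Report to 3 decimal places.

Poor units: KSh 1,600, KSh 2,700 (q = 2 of N = 8).
Shortfall ratios: (2838−1600)/2838 = 0.4362; (2838−2700)/2838 = 0.0486.
Squared: 0.1903; 0.0024.
Sum = 0.192655; P₂ = 0.192655 / 8 = 0.024.

0.024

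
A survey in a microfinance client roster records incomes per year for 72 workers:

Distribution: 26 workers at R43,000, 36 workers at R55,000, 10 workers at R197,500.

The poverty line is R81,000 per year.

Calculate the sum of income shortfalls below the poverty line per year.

R1,924,000

Below the line: 26×R43,000, 36×R55,000 (q = 62 of N = 72).
Individual gaps: 26×(81000−43000) = 988000; 36×(81000−55000) = 936000.
Aggregate gap = R1,924,000.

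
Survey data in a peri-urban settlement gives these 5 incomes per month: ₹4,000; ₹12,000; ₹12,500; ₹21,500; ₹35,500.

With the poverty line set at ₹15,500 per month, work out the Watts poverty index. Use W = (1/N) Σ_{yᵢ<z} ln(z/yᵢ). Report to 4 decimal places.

Below the line: ₹4,000, ₹12,000, ₹12,500 (q = 3 of N = 5).
Log shortfalls: ln(15500/4000) = 1.3545; ln(15500/12000) = 0.2559; ln(15500/12500) = 0.2151.
W = 1.825590 / 5 = 0.3651.

0.3651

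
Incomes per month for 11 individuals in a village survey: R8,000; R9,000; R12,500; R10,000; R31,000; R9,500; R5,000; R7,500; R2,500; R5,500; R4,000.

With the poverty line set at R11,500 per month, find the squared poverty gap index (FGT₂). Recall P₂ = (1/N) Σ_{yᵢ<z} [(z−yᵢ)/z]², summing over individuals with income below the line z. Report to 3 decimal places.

Poor units: R2,500, R4,000, R5,000, R5,500, R7,500, R8,000, R9,000, R9,500, R10,000 (q = 9 of N = 11).
Normalized shortfalls: (11500−2500)/11500 = 0.7826; (11500−4000)/11500 = 0.6522; (11500−5000)/11500 = 0.5652; (11500−5500)/11500 = 0.5217; (11500−7500)/11500 = 0.3478; (11500−8000)/11500 = 0.3043; (11500−9000)/11500 = 0.2174; (11500−9500)/11500 = 0.1739; (11500−10000)/11500 = 0.1304.
Squared: 0.6125; 0.4253; 0.3195; 0.2722; 0.1210; 0.0926; 0.0473; 0.0302; 0.0170.
Sum = 1.937618; P₂ = 1.937618 / 11 = 0.176.

0.176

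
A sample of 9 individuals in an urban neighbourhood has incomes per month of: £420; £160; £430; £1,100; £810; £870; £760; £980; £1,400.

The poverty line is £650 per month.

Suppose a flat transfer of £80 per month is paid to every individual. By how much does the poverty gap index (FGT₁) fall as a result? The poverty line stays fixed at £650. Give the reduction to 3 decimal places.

0.041

Before: below the line — £160, £420, £430; poverty gap index (FGT₁) = 0.16068.
After the £80 transfer: below the line — £240, £500, £510; poverty gap index (FGT₁) = 0.11966.
Reduction = 0.16068 − 0.11966 = 0.041.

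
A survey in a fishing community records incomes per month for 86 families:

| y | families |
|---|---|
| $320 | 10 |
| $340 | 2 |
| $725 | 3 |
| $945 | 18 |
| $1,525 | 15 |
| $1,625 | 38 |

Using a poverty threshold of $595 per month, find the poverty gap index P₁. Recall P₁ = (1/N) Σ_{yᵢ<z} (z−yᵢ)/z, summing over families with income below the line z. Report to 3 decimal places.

0.064

Poor units: 10×$320, 2×$340 (q = 12 of N = 86).
Normalized shortfalls: (595−320)/595 = 0.4622 (×10); (595−340)/595 = 0.4286 (×2).
Sum of shortfalls = 5.478992; P₁ averages over all N: 5.478992 / 86 = 0.064.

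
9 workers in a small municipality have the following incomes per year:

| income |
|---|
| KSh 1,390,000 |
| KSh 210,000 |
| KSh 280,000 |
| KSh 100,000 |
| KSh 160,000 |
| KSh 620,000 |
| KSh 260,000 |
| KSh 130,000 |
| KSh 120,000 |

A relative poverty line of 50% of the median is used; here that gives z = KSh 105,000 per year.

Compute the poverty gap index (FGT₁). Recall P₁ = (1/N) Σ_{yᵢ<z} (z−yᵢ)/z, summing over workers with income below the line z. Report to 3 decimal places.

0.005

Poor units: KSh 100,000 (q = 1 of N = 9).
Shortfall ratios: (105000−100000)/105000 = 0.0476.
Sum of shortfalls = 0.047619; P₁ averages over all N: 0.047619 / 9 = 0.005.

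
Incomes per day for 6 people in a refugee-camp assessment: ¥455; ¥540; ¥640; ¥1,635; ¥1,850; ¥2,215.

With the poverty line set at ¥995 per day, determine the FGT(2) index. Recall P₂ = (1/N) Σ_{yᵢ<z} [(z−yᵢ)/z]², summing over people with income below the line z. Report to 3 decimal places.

Below z: ¥455, ¥540, ¥640 (q = 3 of N = 6).
Shortfall ratios: (995−455)/995 = 0.5427; (995−540)/995 = 0.4573; (995−640)/995 = 0.3568.
Squared: 0.2945; 0.2091; 0.1273.
Sum = 0.630944; P₂ = 0.630944 / 6 = 0.105.

0.105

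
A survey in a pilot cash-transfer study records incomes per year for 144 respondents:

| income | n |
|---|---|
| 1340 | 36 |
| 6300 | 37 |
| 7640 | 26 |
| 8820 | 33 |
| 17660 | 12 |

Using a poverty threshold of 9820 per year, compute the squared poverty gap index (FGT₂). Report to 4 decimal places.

0.2307

Below z: 36×1340, 37×6300, 26×7640, 33×8820 (q = 132 of N = 144).
Shortfall ratios: (9820−1340)/9820 = 0.8635 (×36); (9820−6300)/9820 = 0.3585 (×37); (9820−7640)/9820 = 0.2220 (×26); (9820−8820)/9820 = 0.1018 (×33).
Squared: 0.7457 (×36); 0.1285 (×37); 0.0493 (×26); 0.0104 (×33).
Sum = 33.223083; P₂ = 33.223083 / 144 = 0.2307.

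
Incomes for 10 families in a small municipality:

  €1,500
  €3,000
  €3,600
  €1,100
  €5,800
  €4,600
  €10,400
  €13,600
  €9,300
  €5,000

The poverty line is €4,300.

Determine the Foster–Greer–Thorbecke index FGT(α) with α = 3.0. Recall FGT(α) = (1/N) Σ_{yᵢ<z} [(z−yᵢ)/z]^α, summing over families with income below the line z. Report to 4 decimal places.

0.0720

Below z: €1,100, €1,500, €3,000, €3,600 (q = 4 of N = 10).
Shortfall ratios: (4300−1100)/4300 = 0.7442; (4300−1500)/4300 = 0.6512; (4300−3000)/4300 = 0.3023; (4300−3600)/4300 = 0.1628.
Raised to α = 3.0: 0.41214; 0.27610; 0.02763; 0.00431.
Sum = 0.720188; FGT(3.0) = 0.720188 / 10 = 0.0720.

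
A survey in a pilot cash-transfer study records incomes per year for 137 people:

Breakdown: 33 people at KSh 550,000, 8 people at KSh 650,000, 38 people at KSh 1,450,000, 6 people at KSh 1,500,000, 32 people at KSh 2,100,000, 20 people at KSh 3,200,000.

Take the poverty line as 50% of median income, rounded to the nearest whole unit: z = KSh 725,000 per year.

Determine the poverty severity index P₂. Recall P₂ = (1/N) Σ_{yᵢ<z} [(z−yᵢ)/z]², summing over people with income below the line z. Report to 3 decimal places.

0.015

Below z: 33×KSh 550,000, 8×KSh 650,000 (q = 41 of N = 137).
Normalized shortfalls: (725000−550000)/725000 = 0.2414 (×33); (725000−650000)/725000 = 0.1034 (×8).
Squared: 0.0583 (×33); 0.0107 (×8).
Sum = 2.008323; P₂ = 2.008323 / 137 = 0.015.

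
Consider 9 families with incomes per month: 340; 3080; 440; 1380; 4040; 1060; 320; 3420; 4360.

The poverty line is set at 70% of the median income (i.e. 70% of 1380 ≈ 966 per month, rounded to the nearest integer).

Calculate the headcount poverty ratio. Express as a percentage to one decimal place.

3 of the 9 families have income below 966.
H = 3/9 = 33.3%.

33.3%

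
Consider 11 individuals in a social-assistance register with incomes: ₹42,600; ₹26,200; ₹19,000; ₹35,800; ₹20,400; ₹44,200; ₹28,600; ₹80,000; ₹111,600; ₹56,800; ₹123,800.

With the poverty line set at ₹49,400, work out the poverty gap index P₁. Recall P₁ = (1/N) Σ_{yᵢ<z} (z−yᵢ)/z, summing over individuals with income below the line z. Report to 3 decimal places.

0.237

Below z: ₹19,000, ₹20,400, ₹26,200, ₹28,600, ₹35,800, ₹42,600, ₹44,200 (q = 7 of N = 11).
Gap ratios (z−y)/z: (49400−19000)/49400 = 0.6154; (49400−20400)/49400 = 0.5870; (49400−26200)/49400 = 0.4696; (49400−28600)/49400 = 0.4211; (49400−35800)/49400 = 0.2753; (49400−42600)/49400 = 0.1377; (49400−44200)/49400 = 0.1053.
Σ = 2.611336. Dividing by the full population N = 11 gives P₁ = 0.237.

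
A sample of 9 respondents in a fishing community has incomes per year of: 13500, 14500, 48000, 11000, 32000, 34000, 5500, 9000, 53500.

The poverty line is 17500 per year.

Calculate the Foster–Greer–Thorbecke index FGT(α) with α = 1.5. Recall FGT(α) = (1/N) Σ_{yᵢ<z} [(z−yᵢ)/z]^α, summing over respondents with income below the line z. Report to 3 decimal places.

0.146

Below the line: 5500, 9000, 11000, 13500, 14500 (q = 5 of N = 9).
Relative gaps: (17500−5500)/17500 = 0.6857; (17500−9000)/17500 = 0.4857; (17500−11000)/17500 = 0.3714; (17500−13500)/17500 = 0.2286; (17500−14500)/17500 = 0.1714.
Raised to α = 1.5: 0.56783; 0.33851; 0.22637; 0.10928; 0.07098.
Sum = 1.312958; FGT(1.5) = 1.312958 / 9 = 0.146.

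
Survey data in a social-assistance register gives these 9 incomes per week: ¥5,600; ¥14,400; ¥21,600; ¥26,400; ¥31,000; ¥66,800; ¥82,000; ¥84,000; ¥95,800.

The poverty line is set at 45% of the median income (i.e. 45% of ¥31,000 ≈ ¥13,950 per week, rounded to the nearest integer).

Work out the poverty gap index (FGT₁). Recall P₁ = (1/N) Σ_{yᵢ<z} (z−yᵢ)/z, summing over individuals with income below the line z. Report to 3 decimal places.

Poor units: ¥5,600 (q = 1 of N = 9).
Normalized shortfalls: (13950−5600)/13950 = 0.5986.
Σ = 0.598566. Dividing by the full population N = 9 gives P₁ = 0.067.

0.067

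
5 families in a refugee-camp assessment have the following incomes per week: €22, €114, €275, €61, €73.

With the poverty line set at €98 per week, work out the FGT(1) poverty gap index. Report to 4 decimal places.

0.2816

Below z: €22, €61, €73 (q = 3 of N = 5).
Gap ratios (z−y)/z: (98−22)/98 = 0.7755; (98−61)/98 = 0.3776; (98−73)/98 = 0.2551.
Σ = 1.408163. Dividing by the full population N = 5 gives P₁ = 0.2816.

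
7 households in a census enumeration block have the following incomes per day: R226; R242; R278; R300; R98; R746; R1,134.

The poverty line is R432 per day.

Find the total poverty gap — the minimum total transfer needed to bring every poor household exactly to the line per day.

R1,016

Below the line: R98, R226, R242, R278, R300 (q = 5 of N = 7).
Individual gaps: 432−98 = 334; 432−226 = 206; 432−242 = 190; 432−278 = 154; 432−300 = 132.
Aggregate gap = R1,016.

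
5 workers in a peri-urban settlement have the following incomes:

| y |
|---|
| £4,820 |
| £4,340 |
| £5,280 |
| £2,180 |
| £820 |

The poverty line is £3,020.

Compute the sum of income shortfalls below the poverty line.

£3,040

Poor units: £820, £2,180 (q = 2 of N = 5).
Individual gaps: 3020−820 = 2200; 3020−2180 = 840.
Aggregate gap = £3,040.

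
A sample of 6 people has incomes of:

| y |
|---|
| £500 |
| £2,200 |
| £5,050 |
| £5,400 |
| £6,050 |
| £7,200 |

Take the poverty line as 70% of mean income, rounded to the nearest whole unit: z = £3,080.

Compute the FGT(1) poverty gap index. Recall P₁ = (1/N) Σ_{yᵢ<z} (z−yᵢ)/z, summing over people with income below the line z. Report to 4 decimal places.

0.1872

Poor units: £500, £2,200 (q = 2 of N = 6).
Gap ratios (z−y)/z: (3080−500)/3080 = 0.8377; (3080−2200)/3080 = 0.2857.
Sum of shortfalls = 1.123377; P₁ averages over all N: 1.123377 / 6 = 0.1872.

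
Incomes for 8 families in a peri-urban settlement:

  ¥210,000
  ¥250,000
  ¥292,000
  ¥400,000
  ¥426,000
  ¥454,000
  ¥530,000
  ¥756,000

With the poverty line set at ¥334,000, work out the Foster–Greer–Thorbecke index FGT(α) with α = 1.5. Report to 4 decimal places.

0.0496

Below z: ¥210,000, ¥250,000, ¥292,000 (q = 3 of N = 8).
Normalized shortfalls: (334000−210000)/334000 = 0.3713; (334000−250000)/334000 = 0.2515; (334000−292000)/334000 = 0.1257.
Raised to α = 1.5: 0.22621; 0.12612; 0.04459.
Sum = 0.396927; FGT(1.5) = 0.396927 / 8 = 0.0496.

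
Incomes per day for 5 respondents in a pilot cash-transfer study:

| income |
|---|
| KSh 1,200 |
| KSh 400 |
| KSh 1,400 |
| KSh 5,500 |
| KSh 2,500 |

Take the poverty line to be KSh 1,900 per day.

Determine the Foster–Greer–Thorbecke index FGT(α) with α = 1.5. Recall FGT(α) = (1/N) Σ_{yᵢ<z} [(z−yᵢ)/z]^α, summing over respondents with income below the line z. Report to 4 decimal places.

Below the line: KSh 400, KSh 1,200, KSh 1,400 (q = 3 of N = 5).
Gap ratios (z−y)/z: (1900−400)/1900 = 0.7895; (1900−1200)/1900 = 0.3684; (1900−1400)/1900 = 0.2632.
Raised to α = 1.5: 0.70147; 0.22362; 0.13500.
Sum = 1.060086; FGT(1.5) = 1.060086 / 5 = 0.2120.

0.2120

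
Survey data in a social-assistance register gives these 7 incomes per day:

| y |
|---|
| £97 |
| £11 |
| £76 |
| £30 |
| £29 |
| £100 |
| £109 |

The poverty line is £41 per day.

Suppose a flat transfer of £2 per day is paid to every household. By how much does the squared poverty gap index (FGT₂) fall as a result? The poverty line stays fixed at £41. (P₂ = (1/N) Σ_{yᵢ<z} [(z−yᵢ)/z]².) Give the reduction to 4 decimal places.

Before: below the line — £11, £29, £30; squared poverty gap index (FGT₂) = 0.099006.
After the £2 transfer: below the line — £13, £31, £32; squared poverty gap index (FGT₂) = 0.082009.
Reduction = 0.099006 − 0.082009 = 0.0170.

0.0170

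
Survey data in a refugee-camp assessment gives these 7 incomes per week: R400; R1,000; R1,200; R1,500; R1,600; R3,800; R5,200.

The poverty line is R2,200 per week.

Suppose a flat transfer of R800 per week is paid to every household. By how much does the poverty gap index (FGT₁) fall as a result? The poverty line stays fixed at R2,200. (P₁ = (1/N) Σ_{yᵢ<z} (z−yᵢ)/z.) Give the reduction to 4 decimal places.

0.2403

Before: below the line — R400, R1,000, R1,200, R1,500, R1,600; poverty gap index (FGT₁) = 0.344156.
After the R800 transfer: below the line — R1,200, R1,800, R2,000; poverty gap index (FGT₁) = 0.103896.
Reduction = 0.344156 − 0.103896 = 0.2403.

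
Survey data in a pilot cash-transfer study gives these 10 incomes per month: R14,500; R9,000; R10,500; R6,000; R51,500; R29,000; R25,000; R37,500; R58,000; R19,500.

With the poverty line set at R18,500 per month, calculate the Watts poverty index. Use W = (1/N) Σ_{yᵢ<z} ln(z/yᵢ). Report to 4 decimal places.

0.2657

Poor units: R6,000, R9,000, R10,500, R14,500 (q = 4 of N = 10).
Log gaps: ln(18500/6000) = 1.1260; ln(18500/9000) = 0.7205; ln(18500/10500) = 0.5664; ln(18500/14500) = 0.2436.
W = 2.656575 / 10 = 0.2657.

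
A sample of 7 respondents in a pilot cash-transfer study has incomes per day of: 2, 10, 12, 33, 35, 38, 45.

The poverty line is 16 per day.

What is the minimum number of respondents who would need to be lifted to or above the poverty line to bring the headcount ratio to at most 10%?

Currently q = 3 of N = 7 are below the line (H = 0.429).
A headcount ratio of at most 10% allows at most ⌊0.10 × 7⌋ = 0 poor respondents.
So at least 3 − 0 = 3 must be lifted.

3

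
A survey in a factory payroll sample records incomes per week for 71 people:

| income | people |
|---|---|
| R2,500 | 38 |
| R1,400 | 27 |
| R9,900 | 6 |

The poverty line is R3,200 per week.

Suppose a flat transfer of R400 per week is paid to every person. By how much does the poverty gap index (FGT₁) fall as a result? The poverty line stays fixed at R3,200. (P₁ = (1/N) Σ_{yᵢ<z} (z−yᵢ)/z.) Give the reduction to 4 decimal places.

Before: below the line — 27×R1,400, 38×R2,500; poverty gap index (FGT₁) = 0.330986.
After the R400 transfer: below the line — 27×R1,800, 38×R2,900; poverty gap index (FGT₁) = 0.216549.
Reduction = 0.330986 − 0.216549 = 0.1144.

0.1144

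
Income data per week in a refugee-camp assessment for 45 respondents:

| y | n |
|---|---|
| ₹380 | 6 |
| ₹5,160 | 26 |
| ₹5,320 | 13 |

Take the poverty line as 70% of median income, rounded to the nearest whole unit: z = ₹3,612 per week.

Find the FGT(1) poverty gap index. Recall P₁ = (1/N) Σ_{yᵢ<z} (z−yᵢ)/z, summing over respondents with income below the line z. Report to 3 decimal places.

Incomes under z: 6×₹380 (q = 6 of N = 45).
Gap ratios (z−y)/z: (3612−380)/3612 = 0.8948 (×6).
Σ = 5.368771. Dividing by the full population N = 45 gives P₁ = 0.119.

0.119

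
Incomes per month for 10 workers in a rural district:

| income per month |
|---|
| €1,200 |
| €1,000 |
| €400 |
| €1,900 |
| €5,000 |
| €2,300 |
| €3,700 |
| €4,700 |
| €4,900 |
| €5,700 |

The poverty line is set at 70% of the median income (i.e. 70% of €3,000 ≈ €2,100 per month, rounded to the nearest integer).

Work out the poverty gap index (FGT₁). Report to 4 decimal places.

Below z: €400, €1,000, €1,200, €1,900 (q = 4 of N = 10).
Gap ratios (z−y)/z: (2100−400)/2100 = 0.8095; (2100−1000)/2100 = 0.5238; (2100−1200)/2100 = 0.4286; (2100−1900)/2100 = 0.0952.
Σ = 1.857143. Dividing by the full population N = 10 gives P₁ = 0.1857.

0.1857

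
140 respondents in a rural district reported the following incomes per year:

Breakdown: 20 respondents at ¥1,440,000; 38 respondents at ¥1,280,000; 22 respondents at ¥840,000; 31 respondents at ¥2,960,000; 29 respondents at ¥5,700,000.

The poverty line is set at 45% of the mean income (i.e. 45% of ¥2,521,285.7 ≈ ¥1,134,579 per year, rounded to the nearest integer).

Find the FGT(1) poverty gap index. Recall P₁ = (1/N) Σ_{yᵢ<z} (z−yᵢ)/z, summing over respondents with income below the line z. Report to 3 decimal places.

Below the line: 22×¥840,000 (q = 22 of N = 140).
Relative gaps: (1134579−840000)/1134579 = 0.2596 (×22).
Sum of shortfalls = 5.712020; P₁ averages over all N: 5.712020 / 140 = 0.041.

0.041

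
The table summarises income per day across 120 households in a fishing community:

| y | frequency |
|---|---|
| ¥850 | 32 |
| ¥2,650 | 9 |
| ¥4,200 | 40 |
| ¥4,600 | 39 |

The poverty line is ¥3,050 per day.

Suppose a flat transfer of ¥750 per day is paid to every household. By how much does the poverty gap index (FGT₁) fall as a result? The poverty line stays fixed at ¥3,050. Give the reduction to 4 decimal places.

0.0754

Before: below the line — 32×¥850, 9×¥2,650; poverty gap index (FGT₁) = 0.202186.
After the ¥750 transfer: below the line — 32×¥1,600; poverty gap index (FGT₁) = 0.126776.
Reduction = 0.202186 − 0.126776 = 0.0754.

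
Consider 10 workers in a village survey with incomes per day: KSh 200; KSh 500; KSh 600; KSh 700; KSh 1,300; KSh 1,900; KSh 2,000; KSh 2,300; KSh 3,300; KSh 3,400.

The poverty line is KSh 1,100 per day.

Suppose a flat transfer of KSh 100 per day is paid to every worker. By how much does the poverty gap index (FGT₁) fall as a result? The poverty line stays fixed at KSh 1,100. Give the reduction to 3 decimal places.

Before: below the line — KSh 200, KSh 500, KSh 600, KSh 700; poverty gap index (FGT₁) = 0.21818.
After the KSh 100 transfer: below the line — KSh 300, KSh 600, KSh 700, KSh 800; poverty gap index (FGT₁) = 0.18182.
Reduction = 0.21818 − 0.18182 = 0.036.

0.036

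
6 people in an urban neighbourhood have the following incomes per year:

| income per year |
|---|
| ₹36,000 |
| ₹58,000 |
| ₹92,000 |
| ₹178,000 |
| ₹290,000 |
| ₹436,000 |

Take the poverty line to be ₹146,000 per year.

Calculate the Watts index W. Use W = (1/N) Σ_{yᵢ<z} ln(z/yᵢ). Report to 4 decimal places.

Below the line: ₹36,000, ₹58,000, ₹92,000 (q = 3 of N = 6).
ln(z/y) terms: ln(146000/36000) = 1.4001; ln(146000/58000) = 0.9232; ln(146000/92000) = 0.4618.
W = 2.785069 / 6 = 0.4642.

0.4642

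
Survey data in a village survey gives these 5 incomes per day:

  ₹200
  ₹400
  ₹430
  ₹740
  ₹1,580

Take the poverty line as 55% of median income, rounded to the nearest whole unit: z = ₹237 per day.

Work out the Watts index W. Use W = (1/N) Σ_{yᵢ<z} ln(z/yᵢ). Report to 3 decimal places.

0.034

Poor units: ₹200 (q = 1 of N = 5).
Log gaps: ln(237/200) = 0.1697.
W = 0.169743 / 5 = 0.034.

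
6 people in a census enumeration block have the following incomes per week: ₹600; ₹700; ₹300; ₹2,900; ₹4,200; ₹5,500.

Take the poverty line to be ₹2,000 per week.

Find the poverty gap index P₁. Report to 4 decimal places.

0.3667

Below the line: ₹300, ₹600, ₹700 (q = 3 of N = 6).
Normalized shortfalls: (2000−300)/2000 = 0.8500; (2000−600)/2000 = 0.7000; (2000−700)/2000 = 0.6500.
Σ = 2.200000. Dividing by the full population N = 6 gives P₁ = 0.3667.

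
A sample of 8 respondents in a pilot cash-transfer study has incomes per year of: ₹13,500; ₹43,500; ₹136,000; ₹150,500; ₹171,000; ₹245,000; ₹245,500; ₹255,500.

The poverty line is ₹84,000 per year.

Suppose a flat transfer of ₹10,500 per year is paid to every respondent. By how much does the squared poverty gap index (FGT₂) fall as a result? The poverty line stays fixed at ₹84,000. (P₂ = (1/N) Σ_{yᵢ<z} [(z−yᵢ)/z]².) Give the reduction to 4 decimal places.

Before: below the line — ₹13,500, ₹43,500; squared poverty gap index (FGT₂) = 0.117108.
After the ₹10,500 transfer: below the line — ₹24,000, ₹54,000; squared poverty gap index (FGT₂) = 0.079719.
Reduction = 0.117108 − 0.079719 = 0.0374.

0.0374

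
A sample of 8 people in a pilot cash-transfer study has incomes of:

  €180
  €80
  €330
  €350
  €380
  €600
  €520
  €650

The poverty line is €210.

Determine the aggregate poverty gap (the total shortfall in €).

Below the line: €80, €180 (q = 2 of N = 8).
Individual gaps: 210−80 = 130; 210−180 = 30.
Aggregate gap = €160.

€160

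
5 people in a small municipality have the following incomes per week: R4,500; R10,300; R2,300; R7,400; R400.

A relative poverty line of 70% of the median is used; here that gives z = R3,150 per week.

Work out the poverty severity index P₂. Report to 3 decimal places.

Below z: R400, R2,300 (q = 2 of N = 5).
Shortfall ratios: (3150−400)/3150 = 0.8730; (3150−2300)/3150 = 0.2698.
Squared: 0.7622; 0.0728.
Sum = 0.834971; P₂ = 0.834971 / 5 = 0.167.

0.167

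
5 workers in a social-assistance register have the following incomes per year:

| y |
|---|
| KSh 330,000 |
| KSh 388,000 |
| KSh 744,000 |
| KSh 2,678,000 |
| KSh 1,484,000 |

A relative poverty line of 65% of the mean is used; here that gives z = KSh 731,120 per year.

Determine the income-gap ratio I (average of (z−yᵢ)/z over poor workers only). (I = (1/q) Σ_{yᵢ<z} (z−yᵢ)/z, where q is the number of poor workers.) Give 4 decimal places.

Incomes under z: KSh 330,000, KSh 388,000 (q = 2 of N = 5).
Relative gaps: 0.5486, 0.4693; sum = 1.017945.
The income-gap ratio divides by q (the poor only): 1.017945 / 2 = 0.5090.

0.5090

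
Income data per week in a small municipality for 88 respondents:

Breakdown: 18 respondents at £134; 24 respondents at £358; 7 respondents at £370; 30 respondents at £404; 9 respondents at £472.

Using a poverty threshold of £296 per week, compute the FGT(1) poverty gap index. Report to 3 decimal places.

0.112

Poor units: 18×£134 (q = 18 of N = 88).
Relative gaps: (296−134)/296 = 0.5473 (×18).
Sum of shortfalls = 9.851351; P₁ averages over all N: 9.851351 / 88 = 0.112.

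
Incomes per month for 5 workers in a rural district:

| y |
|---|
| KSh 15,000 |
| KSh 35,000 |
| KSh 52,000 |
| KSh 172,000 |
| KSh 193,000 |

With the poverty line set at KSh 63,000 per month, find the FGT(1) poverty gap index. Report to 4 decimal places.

0.2762

Below the line: KSh 15,000, KSh 35,000, KSh 52,000 (q = 3 of N = 5).
Shortfall ratios: (63000−15000)/63000 = 0.7619; (63000−35000)/63000 = 0.4444; (63000−52000)/63000 = 0.1746.
Sum of shortfalls = 1.380952; P₁ averages over all N: 1.380952 / 5 = 0.2762.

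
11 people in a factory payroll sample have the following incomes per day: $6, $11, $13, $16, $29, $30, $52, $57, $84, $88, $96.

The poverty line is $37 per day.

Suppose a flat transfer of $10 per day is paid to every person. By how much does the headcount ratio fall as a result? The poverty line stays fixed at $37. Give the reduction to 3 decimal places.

Before: below the line — $6, $11, $13, $16, $29, $30; headcount ratio = 0.54545.
After the $10 transfer: below the line — $16, $21, $23, $26; headcount ratio = 0.36364.
Reduction = 0.54545 − 0.36364 = 0.182.

0.182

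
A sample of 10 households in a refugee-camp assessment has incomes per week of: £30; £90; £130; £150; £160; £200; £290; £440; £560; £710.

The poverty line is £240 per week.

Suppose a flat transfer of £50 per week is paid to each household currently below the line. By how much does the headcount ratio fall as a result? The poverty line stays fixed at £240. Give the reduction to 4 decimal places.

Before: below the line — £30, £90, £130, £150, £160, £200; headcount ratio = 0.600000.
After the £50 transfer: below the line — £80, £140, £180, £200, £210; headcount ratio = 0.500000.
Reduction = 0.600000 − 0.500000 = 0.1000.

0.1000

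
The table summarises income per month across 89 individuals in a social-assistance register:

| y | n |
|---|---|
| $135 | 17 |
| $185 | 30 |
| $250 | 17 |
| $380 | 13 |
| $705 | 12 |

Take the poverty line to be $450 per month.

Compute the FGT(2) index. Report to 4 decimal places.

0.2518

Incomes under z: 17×$135, 30×$185, 17×$250, 13×$380 (q = 77 of N = 89).
Relative gaps: (450−135)/450 = 0.7000 (×17); (450−185)/450 = 0.5889 (×30); (450−250)/450 = 0.4444 (×17); (450−380)/450 = 0.1556 (×13).
Squared: 0.4900 (×17); 0.3468 (×30); 0.1975 (×17); 0.0242 (×13).
Sum = 22.406296; P₂ = 22.406296 / 89 = 0.2518.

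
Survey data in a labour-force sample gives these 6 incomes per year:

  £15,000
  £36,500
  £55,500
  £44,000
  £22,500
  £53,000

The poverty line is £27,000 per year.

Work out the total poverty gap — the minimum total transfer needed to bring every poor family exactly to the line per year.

Incomes under z: £15,000, £22,500 (q = 2 of N = 6).
Individual gaps: 27000−15000 = 12000; 27000−22500 = 4500.
Aggregate gap = £16,500.

£16,500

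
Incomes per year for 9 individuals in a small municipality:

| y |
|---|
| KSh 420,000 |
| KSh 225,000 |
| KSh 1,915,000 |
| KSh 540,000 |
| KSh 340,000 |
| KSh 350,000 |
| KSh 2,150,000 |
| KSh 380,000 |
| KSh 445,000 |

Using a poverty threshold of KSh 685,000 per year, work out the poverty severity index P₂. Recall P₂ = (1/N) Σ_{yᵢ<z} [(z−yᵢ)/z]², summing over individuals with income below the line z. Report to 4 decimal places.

Incomes under z: KSh 225,000, KSh 340,000, KSh 350,000, KSh 380,000, KSh 420,000, KSh 445,000, KSh 540,000 (q = 7 of N = 9).
Normalized shortfalls: (685000−225000)/685000 = 0.6715; (685000−340000)/685000 = 0.5036; (685000−350000)/685000 = 0.4891; (685000−380000)/685000 = 0.4453; (685000−420000)/685000 = 0.3869; (685000−445000)/685000 = 0.3504; (685000−540000)/685000 = 0.2117.
Squared: 0.4510; 0.2537; 0.2392; 0.1983; 0.1497; 0.1228; 0.0448.
Sum = 1.459268; P₂ = 1.459268 / 9 = 0.1621.

0.1621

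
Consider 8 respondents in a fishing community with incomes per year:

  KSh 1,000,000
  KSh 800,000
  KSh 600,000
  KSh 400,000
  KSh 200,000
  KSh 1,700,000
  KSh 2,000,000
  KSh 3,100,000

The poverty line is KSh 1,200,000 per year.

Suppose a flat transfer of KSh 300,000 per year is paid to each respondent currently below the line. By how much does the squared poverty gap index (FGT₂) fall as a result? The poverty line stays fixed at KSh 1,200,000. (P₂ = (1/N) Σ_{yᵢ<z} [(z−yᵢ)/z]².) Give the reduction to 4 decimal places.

0.1181

Before: below the line — KSh 200,000, KSh 400,000, KSh 600,000, KSh 800,000, KSh 1,000,000; squared poverty gap index (FGT₂) = 0.190972.
After the KSh 300,000 transfer: below the line — KSh 500,000, KSh 700,000, KSh 900,000, KSh 1,100,000; squared poverty gap index (FGT₂) = 0.072917.
Reduction = 0.190972 − 0.072917 = 0.1181.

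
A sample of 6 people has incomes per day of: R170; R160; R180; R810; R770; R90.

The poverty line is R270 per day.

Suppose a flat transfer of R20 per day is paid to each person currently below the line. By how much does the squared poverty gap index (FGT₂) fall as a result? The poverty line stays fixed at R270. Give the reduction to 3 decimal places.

0.040

Before: below the line — R90, R160, R170, R180; squared poverty gap index (FGT₂) = 0.14312.
After the R20 transfer: below the line — R110, R180, R190, R200; squared poverty gap index (FGT₂) = 0.10288.
Reduction = 0.14312 − 0.10288 = 0.040.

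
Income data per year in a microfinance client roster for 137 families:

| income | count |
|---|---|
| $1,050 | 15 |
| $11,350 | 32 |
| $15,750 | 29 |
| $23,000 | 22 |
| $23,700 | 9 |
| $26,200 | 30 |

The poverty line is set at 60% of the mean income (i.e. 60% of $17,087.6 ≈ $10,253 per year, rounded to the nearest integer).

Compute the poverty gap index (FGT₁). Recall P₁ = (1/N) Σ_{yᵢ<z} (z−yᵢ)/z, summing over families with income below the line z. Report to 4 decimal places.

Incomes under z: 15×$1,050 (q = 15 of N = 137).
Shortfall ratios: (10253−1050)/10253 = 0.8976 (×15).
Σ = 13.463864. Dividing by the full population N = 137 gives P₁ = 0.0983.

0.0983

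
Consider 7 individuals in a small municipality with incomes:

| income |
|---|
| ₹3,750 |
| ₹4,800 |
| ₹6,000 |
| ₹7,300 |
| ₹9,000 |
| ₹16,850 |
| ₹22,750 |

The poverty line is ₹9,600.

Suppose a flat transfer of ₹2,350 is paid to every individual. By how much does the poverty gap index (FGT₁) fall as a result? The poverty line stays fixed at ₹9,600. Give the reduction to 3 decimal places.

Before: below the line — ₹3,750, ₹4,800, ₹6,000, ₹7,300, ₹9,000; poverty gap index (FGT₁) = 0.25521.
After the ₹2,350 transfer: below the line — ₹6,100, ₹7,150, ₹8,350; poverty gap index (FGT₁) = 0.10714.
Reduction = 0.25521 − 0.10714 = 0.148.

0.148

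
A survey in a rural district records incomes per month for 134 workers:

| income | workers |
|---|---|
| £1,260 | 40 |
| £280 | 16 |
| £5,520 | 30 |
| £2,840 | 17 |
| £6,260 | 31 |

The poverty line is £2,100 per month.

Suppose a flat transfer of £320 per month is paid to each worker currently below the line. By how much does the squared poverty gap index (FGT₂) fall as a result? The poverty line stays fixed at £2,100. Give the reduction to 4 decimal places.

Before: below the line — 16×£280, 40×£1,260; squared poverty gap index (FGT₂) = 0.137446.
After the £320 transfer: below the line — 16×£600, 40×£1,580; squared poverty gap index (FGT₂) = 0.079223.
Reduction = 0.137446 − 0.079223 = 0.0582.

0.0582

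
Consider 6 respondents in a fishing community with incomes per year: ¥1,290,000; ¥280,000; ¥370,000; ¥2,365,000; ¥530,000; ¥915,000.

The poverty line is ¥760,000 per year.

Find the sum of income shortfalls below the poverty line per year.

¥1,100,000

Poor units: ¥280,000, ¥370,000, ¥530,000 (q = 3 of N = 6).
Individual gaps: 760000−280000 = 480000; 760000−370000 = 390000; 760000−530000 = 230000.
Aggregate gap = ¥1,100,000.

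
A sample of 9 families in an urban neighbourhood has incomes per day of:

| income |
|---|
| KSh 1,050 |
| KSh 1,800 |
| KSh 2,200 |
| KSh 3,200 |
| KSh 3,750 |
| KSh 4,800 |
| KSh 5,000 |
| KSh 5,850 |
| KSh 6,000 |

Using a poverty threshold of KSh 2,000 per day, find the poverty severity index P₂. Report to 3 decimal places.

0.026

Below the line: KSh 1,050, KSh 1,800 (q = 2 of N = 9).
Normalized shortfalls: (2000−1050)/2000 = 0.4750; (2000−1800)/2000 = 0.1000.
Squared: 0.2256; 0.0100.
Sum = 0.235625; P₂ = 0.235625 / 9 = 0.026.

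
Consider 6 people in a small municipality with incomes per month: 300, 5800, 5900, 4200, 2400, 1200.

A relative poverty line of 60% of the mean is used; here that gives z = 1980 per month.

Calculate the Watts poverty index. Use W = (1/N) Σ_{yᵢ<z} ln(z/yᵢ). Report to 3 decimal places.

Poor units: 300, 1200 (q = 2 of N = 6).
Log shortfalls: ln(1980/300) = 1.8871; ln(1980/1200) = 0.5008.
W = 2.387845 / 6 = 0.398.

0.398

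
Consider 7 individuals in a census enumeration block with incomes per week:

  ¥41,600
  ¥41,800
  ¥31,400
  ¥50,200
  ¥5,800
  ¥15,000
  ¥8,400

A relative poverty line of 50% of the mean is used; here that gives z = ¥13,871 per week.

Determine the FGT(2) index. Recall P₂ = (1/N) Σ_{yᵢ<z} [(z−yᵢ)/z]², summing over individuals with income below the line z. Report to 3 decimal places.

0.071

Incomes under z: ¥5,800, ¥8,400 (q = 2 of N = 7).
Normalized shortfalls: (13871−5800)/13871 = 0.5819; (13871−8400)/13871 = 0.3944.
Squared: 0.3386; 0.1556.
Sum = 0.494130; P₂ = 0.494130 / 7 = 0.071.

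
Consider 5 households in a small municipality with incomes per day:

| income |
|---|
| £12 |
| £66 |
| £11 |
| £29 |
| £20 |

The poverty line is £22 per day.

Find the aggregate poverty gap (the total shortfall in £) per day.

Below the line: £11, £12, £20 (q = 3 of N = 5).
Individual gaps: 22−11 = 11; 22−12 = 10; 22−20 = 2.
Aggregate gap = £23.

£23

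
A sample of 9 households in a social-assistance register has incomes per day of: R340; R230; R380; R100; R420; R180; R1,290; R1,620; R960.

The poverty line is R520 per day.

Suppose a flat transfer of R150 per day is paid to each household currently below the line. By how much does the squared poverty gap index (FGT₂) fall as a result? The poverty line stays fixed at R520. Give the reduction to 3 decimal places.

Before: below the line — R100, R180, R230, R340, R380, R420; squared poverty gap index (FGT₂) = 0.18002.
After the R150 transfer: below the line — R250, R330, R380, R490; squared poverty gap index (FGT₂) = 0.05321.
Reduction = 0.18002 − 0.05321 = 0.127.

0.127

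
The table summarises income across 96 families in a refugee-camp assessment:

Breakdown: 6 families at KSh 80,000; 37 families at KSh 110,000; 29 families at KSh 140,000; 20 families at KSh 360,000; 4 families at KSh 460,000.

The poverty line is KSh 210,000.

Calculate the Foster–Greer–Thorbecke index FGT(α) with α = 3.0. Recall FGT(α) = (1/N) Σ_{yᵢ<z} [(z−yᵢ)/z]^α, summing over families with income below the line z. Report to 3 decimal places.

0.068

Incomes under z: 6×KSh 80,000, 37×KSh 110,000, 29×KSh 140,000 (q = 72 of N = 96).
Relative gaps: (210000−80000)/210000 = 0.6190 (×6); (210000−110000)/210000 = 0.4762 (×37); (210000−140000)/210000 = 0.3333 (×29).
Raised to α = 3.0: 0.23723 (×6); 0.10798 (×37); 0.03704 (×29).
Sum = 6.492711; FGT(3.0) = 6.492711 / 96 = 0.068.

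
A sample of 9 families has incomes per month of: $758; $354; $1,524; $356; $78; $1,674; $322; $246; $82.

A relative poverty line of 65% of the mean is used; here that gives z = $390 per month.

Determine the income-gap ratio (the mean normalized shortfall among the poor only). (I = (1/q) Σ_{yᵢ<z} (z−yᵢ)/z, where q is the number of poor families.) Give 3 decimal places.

Incomes under z: $78, $82, $246, $322, $354, $356 (q = 6 of N = 9).
Shortfall ratios (z−y)/z: 0.8000, 0.7897, 0.3692, 0.1744, 0.0923, 0.0872; sum = 2.312821.
The income-gap ratio divides by q (the poor only): 2.312821 / 6 = 0.385.

0.385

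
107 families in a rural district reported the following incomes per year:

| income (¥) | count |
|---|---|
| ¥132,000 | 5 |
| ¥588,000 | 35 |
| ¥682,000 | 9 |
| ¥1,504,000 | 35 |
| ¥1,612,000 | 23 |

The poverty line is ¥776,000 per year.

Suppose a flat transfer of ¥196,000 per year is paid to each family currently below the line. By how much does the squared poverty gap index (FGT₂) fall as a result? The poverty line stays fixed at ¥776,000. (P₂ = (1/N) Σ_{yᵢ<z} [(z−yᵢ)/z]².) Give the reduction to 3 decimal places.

Before: below the line — 5×¥132,000, 35×¥588,000, 9×¥682,000; squared poverty gap index (FGT₂) = 0.05262.
After the ¥196,000 transfer: below the line — 5×¥328,000; squared poverty gap index (FGT₂) = 0.01557.
Reduction = 0.05262 − 0.01557 = 0.037.

0.037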